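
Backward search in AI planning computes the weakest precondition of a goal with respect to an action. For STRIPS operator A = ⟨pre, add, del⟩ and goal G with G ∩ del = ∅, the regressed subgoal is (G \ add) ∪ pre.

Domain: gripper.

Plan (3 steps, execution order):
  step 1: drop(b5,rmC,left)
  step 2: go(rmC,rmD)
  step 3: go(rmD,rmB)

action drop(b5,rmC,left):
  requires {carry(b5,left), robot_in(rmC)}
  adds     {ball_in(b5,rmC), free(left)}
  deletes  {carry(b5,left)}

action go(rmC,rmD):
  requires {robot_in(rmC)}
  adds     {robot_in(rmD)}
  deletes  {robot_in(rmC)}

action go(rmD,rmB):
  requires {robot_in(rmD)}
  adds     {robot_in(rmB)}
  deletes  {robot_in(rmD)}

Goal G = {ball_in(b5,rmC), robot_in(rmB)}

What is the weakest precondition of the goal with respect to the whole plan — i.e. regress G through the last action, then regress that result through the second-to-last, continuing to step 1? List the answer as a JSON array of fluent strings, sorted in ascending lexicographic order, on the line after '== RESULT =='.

Work backward from the goal:
  through step 3 (go(rmD,rmB)): drop {robot_in(rmB)}, keep {ball_in(b5,rmC)}, require {robot_in(rmD)}
    → {ball_in(b5,rmC), robot_in(rmD)}
  through step 2 (go(rmC,rmD)): drop {robot_in(rmD)}, keep {ball_in(b5,rmC)}, require {robot_in(rmC)}
    → {ball_in(b5,rmC), robot_in(rmC)}
  through step 1 (drop(b5,rmC,left)): drop {ball_in(b5,rmC)}, keep {robot_in(rmC)}, require {carry(b5,left), robot_in(rmC)}
    → {carry(b5,left), robot_in(rmC)}

== RESULT ==
["carry(b5,left)", "robot_in(rmC)"]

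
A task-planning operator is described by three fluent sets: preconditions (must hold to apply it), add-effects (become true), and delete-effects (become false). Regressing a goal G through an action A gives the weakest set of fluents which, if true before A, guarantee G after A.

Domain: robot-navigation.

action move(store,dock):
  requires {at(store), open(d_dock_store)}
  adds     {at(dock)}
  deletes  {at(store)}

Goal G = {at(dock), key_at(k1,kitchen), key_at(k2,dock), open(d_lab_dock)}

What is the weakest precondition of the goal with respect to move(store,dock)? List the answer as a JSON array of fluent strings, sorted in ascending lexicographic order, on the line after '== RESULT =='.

Regress:
  G ∩ del = {}  (empty — regression defined)
  G \ add = {at(dock), key_at(k1,kitchen), key_at(k2,dock), open(d_lab_dock)} \ {at(dock)} = {key_at(k1,kitchen), key_at(k2,dock), open(d_lab_dock)}
  ∪ pre   = {key_at(k1,kitchen), key_at(k2,dock), open(d_lab_dock)} ∪ {at(store), open(d_dock_store)}
          = {at(store), key_at(k1,kitchen), key_at(k2,dock), open(d_dock_store), open(d_lab_dock)}

== RESULT ==
["at(store)", "key_at(k1,kitchen)", "key_at(k2,dock)", "open(d_dock_store)", "open(d_lab_dock)"]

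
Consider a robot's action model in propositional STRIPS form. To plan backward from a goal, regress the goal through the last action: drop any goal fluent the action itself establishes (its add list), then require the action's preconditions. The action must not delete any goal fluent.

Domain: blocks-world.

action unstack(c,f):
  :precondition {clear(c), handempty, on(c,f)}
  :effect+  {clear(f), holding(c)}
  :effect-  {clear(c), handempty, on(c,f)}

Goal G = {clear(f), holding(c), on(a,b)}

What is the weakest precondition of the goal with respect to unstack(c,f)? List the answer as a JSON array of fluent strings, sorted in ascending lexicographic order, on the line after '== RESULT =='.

Compute (G \ add) ∪ pre:
  G ∩ del = {}  (empty — regression defined)
  G \ add = {clear(f), holding(c), on(a,b)} \ {clear(f), holding(c)} = {on(a,b)}
  ∪ pre   = {on(a,b)} ∪ {clear(c), handempty, on(c,f)}
          = {clear(c), handempty, on(a,b), on(c,f)}

== RESULT ==
["clear(c)", "handempty", "on(a,b)", "on(c,f)"]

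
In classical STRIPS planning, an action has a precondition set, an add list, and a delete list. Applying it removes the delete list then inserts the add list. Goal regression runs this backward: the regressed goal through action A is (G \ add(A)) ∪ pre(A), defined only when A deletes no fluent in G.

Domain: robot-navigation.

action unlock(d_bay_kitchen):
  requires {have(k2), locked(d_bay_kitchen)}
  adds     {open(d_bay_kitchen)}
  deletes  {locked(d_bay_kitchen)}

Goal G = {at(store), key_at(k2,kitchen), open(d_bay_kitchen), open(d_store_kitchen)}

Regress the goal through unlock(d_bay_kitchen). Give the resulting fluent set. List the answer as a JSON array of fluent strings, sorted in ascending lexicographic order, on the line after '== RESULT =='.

Compute (G \ add) ∪ pre:
  G ∩ del = {}  (empty — regression defined)
  G \ add = {at(store), key_at(k2,kitchen), open(d_bay_kitchen), open(d_store_kitchen)} \ {open(d_bay_kitchen)} = {at(store), key_at(k2,kitchen), open(d_store_kitchen)}
  ∪ pre   = {at(store), key_at(k2,kitchen), open(d_store_kitchen)} ∪ {have(k2), locked(d_bay_kitchen)}
          = {at(store), have(k2), key_at(k2,kitchen), locked(d_bay_kitchen), open(d_store_kitchen)}

== RESULT ==
["at(store)", "have(k2)", "key_at(k2,kitchen)", "locked(d_bay_kitchen)", "open(d_store_kitchen)"]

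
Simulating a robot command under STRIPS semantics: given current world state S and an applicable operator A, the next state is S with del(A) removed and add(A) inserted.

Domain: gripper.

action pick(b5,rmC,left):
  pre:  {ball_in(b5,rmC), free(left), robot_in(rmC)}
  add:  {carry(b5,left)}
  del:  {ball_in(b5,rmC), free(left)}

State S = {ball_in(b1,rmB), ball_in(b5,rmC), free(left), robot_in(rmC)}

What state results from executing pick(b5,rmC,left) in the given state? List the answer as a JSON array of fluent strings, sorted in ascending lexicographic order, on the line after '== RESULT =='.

Progress:
  pre ⊆ S: {ball_in(b5,rmC), free(left), robot_in(rmC)} ⊆ S  — applicable
  S \ del = {ball_in(b1,rmB), robot_in(rmC)}
  ∪ add   = {ball_in(b1,rmB), carry(b5,left), robot_in(rmC)}

== RESULT ==
["ball_in(b1,rmB)", "carry(b5,left)", "robot_in(rmC)"]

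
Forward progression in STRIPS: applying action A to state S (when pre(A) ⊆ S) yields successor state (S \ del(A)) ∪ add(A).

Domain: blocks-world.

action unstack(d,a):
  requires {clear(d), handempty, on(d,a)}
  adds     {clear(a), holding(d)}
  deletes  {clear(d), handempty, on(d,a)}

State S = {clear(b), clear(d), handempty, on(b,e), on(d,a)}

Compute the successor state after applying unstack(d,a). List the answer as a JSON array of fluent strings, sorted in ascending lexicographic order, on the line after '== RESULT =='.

Compute (S \ del) ∪ add:
  pre ⊆ S: {clear(d), handempty, on(d,a)} ⊆ S  — applicable
  S \ del = {clear(b), on(b,e)}
  ∪ add   = {clear(a), clear(b), holding(d), on(b,e)}

== RESULT ==
["clear(a)", "clear(b)", "holding(d)", "on(b,e)"]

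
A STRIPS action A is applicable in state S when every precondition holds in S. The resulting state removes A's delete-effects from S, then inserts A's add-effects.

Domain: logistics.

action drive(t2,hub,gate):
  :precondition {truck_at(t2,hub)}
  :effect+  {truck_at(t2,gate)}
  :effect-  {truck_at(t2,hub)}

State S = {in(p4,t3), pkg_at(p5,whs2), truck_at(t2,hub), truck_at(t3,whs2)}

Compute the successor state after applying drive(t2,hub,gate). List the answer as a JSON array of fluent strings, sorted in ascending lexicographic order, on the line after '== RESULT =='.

Progress:
  pre ⊆ S: {truck_at(t2,hub)} ⊆ S  — applicable
  S \ del = {in(p4,t3), pkg_at(p5,whs2), truck_at(t3,whs2)}
  ∪ add   = {in(p4,t3), pkg_at(p5,whs2), truck_at(t2,gate), truck_at(t3,whs2)}

== RESULT ==
["in(p4,t3)", "pkg_at(p5,whs2)", "truck_at(t2,gate)", "truck_at(t3,whs2)"]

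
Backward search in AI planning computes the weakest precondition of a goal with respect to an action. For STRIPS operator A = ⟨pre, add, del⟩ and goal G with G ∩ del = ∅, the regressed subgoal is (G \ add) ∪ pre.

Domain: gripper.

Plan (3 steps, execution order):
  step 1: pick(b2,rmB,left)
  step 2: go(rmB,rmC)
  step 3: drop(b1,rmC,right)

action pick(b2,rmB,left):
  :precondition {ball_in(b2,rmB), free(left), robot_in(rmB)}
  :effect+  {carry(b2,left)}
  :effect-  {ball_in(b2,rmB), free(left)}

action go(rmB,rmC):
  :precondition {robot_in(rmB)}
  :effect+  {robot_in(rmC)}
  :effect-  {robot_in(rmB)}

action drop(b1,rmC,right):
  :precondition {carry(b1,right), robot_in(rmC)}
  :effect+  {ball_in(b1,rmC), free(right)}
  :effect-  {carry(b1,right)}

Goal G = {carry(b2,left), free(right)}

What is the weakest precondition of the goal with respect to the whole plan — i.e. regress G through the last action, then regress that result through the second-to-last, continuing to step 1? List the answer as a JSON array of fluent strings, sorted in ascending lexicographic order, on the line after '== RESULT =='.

Work backward from the goal:
  through step 3 (drop(b1,rmC,right)): drop {free(right)}, keep {carry(b2,left)}, require {carry(b1,right), robot_in(rmC)}
    → {carry(b1,right), carry(b2,left), robot_in(rmC)}
  through step 2 (go(rmB,rmC)): drop {robot_in(rmC)}, keep {carry(b1,right), carry(b2,left)}, require {robot_in(rmB)}
    → {carry(b1,right), carry(b2,left), robot_in(rmB)}
  through step 1 (pick(b2,rmB,left)): drop {carry(b2,left)}, keep {carry(b1,right), robot_in(rmB)}, require {ball_in(b2,rmB), free(left), robot_in(rmB)}
    → {ball_in(b2,rmB), carry(b1,right), free(left), robot_in(rmB)}

== RESULT ==
["ball_in(b2,rmB)", "carry(b1,right)", "free(left)", "robot_in(rmB)"]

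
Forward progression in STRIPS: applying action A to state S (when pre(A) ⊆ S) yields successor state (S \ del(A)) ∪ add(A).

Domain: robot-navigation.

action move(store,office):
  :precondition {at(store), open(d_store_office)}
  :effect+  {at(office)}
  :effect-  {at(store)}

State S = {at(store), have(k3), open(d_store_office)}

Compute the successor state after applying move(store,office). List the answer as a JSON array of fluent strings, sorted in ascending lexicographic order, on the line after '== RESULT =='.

Progress:
  pre ⊆ S: {at(store), open(d_store_office)} ⊆ S  — applicable
  S \ del = {have(k3), open(d_store_office)}
  ∪ add   = {at(office), have(k3), open(d_store_office)}

== RESULT ==
["at(office)", "have(k3)", "open(d_store_office)"]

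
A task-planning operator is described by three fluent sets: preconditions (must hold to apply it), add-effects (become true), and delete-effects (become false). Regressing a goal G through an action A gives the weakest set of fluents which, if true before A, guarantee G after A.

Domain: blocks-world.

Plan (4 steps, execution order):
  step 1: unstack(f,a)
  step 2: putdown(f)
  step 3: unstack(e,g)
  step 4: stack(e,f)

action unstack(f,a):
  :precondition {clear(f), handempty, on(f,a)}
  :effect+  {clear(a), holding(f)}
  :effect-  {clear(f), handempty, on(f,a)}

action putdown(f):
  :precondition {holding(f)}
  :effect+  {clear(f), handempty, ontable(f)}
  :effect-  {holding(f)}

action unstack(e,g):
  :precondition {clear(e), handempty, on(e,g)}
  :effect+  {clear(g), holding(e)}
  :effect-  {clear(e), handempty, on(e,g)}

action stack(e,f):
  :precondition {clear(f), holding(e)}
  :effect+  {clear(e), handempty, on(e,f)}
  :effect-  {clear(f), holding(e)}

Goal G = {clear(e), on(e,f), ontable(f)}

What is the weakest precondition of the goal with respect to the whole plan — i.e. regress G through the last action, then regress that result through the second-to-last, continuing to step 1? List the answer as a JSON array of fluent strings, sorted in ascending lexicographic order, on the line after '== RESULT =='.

Regress step by step:
  through step 4 (stack(e,f)): drop {clear(e), on(e,f)}, keep {ontable(f)}, require {clear(f), holding(e)}
    → {clear(f), holding(e), ontable(f)}
  through step 3 (unstack(e,g)): drop {holding(e)}, keep {clear(f), ontable(f)}, require {clear(e), handempty, on(e,g)}
    → {clear(e), clear(f), handempty, on(e,g), ontable(f)}
  through step 2 (putdown(f)): drop {clear(f), handempty, ontable(f)}, keep {clear(e), on(e,g)}, require {holding(f)}
    → {clear(e), holding(f), on(e,g)}
  through step 1 (unstack(f,a)): drop {holding(f)}, keep {clear(e), on(e,g)}, require {clear(f), handempty, on(f,a)}
    → {clear(e), clear(f), handempty, on(e,g), on(f,a)}

== RESULT ==
["clear(e)", "clear(f)", "handempty", "on(e,g)", "on(f,a)"]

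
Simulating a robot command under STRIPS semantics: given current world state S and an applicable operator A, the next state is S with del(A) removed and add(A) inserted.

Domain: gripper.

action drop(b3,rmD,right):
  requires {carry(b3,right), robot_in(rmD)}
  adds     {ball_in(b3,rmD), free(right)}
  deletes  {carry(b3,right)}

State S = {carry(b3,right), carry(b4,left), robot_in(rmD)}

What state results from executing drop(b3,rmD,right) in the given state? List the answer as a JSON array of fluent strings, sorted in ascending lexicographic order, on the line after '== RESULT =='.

Progress:
  pre ⊆ S: {carry(b3,right), robot_in(rmD)} ⊆ S  — applicable
  S \ del = {carry(b4,left), robot_in(rmD)}
  ∪ add   = {ball_in(b3,rmD), carry(b4,left), free(right), robot_in(rmD)}

== RESULT ==
["ball_in(b3,rmD)", "carry(b4,left)", "free(right)", "robot_in(rmD)"]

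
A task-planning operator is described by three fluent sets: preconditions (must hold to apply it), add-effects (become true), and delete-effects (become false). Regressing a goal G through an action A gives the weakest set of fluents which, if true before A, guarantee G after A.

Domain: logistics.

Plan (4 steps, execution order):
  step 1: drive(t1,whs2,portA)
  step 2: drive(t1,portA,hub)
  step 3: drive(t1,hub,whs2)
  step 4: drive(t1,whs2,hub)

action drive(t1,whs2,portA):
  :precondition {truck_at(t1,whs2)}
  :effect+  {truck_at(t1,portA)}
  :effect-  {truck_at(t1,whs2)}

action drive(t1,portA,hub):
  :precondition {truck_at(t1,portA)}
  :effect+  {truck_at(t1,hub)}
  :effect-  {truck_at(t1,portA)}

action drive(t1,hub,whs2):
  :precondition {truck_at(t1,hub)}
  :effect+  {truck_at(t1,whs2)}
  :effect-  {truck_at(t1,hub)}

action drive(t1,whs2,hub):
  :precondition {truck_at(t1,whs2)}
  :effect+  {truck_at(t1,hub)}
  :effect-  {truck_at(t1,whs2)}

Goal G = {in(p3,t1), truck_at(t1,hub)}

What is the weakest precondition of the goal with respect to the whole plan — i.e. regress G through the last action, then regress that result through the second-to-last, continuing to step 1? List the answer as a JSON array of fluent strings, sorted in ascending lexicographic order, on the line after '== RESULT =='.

Work backward from the goal:
  through step 4 (drive(t1,whs2,hub)): drop {truck_at(t1,hub)}, keep {in(p3,t1)}, require {truck_at(t1,whs2)}
    → {in(p3,t1), truck_at(t1,whs2)}
  through step 3 (drive(t1,hub,whs2)): drop {truck_at(t1,whs2)}, keep {in(p3,t1)}, require {truck_at(t1,hub)}
    → {in(p3,t1), truck_at(t1,hub)}
  through step 2 (drive(t1,portA,hub)): drop {truck_at(t1,hub)}, keep {in(p3,t1)}, require {truck_at(t1,portA)}
    → {in(p3,t1), truck_at(t1,portA)}
  through step 1 (drive(t1,whs2,portA)): drop {truck_at(t1,portA)}, keep {in(p3,t1)}, require {truck_at(t1,whs2)}
    → {in(p3,t1), truck_at(t1,whs2)}

== RESULT ==
["in(p3,t1)", "truck_at(t1,whs2)"]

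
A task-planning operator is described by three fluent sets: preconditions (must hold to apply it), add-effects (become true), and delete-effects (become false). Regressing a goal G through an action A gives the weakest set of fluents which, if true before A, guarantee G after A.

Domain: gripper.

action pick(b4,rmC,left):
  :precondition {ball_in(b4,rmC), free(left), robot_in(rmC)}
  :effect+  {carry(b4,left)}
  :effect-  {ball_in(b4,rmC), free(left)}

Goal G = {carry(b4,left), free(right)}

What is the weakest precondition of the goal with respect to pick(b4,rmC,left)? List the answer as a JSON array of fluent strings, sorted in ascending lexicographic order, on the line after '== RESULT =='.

Regress:
  G ∩ del = {}  (empty — regression defined)
  G \ add = {carry(b4,left), free(right)} \ {carry(b4,left)} = {free(right)}
  ∪ pre   = {free(right)} ∪ {ball_in(b4,rmC), free(left), robot_in(rmC)}
          = {ball_in(b4,rmC), free(left), free(right), robot_in(rmC)}

== RESULT ==
["ball_in(b4,rmC)", "free(left)", "free(right)", "robot_in(rmC)"]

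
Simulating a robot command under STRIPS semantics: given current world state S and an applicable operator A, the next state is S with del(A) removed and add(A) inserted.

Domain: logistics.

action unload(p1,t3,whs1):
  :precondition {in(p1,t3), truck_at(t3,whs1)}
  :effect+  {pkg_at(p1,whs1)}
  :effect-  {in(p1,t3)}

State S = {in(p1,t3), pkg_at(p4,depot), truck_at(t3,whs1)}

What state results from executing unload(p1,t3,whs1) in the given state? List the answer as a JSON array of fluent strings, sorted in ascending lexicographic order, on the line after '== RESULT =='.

Progress:
  pre ⊆ S: {in(p1,t3), truck_at(t3,whs1)} ⊆ S  — applicable
  S \ del = {pkg_at(p4,depot), truck_at(t3,whs1)}
  ∪ add   = {pkg_at(p1,whs1), pkg_at(p4,depot), truck_at(t3,whs1)}

== RESULT ==
["pkg_at(p1,whs1)", "pkg_at(p4,depot)", "truck_at(t3,whs1)"]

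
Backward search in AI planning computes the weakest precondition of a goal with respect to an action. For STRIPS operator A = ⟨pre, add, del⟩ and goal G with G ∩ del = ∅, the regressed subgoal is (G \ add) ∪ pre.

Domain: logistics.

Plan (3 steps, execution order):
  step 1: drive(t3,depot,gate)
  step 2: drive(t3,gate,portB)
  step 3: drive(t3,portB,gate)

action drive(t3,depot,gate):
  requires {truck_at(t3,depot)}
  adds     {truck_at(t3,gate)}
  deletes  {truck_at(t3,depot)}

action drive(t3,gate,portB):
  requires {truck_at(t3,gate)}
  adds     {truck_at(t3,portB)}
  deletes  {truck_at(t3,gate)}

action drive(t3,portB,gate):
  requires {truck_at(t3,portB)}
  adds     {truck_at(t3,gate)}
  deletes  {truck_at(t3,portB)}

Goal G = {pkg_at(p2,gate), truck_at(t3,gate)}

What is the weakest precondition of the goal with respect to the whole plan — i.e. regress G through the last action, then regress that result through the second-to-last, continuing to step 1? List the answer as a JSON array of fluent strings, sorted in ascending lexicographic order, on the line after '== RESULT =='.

Work backward from the goal:
  through step 3 (drive(t3,portB,gate)): drop {truck_at(t3,gate)}, keep {pkg_at(p2,gate)}, require {truck_at(t3,portB)}
    → {pkg_at(p2,gate), truck_at(t3,portB)}
  through step 2 (drive(t3,gate,portB)): drop {truck_at(t3,portB)}, keep {pkg_at(p2,gate)}, require {truck_at(t3,gate)}
    → {pkg_at(p2,gate), truck_at(t3,gate)}
  through step 1 (drive(t3,depot,gate)): drop {truck_at(t3,gate)}, keep {pkg_at(p2,gate)}, require {truck_at(t3,depot)}
    → {pkg_at(p2,gate), truck_at(t3,depot)}

== RESULT ==
["pkg_at(p2,gate)", "truck_at(t3,depot)"]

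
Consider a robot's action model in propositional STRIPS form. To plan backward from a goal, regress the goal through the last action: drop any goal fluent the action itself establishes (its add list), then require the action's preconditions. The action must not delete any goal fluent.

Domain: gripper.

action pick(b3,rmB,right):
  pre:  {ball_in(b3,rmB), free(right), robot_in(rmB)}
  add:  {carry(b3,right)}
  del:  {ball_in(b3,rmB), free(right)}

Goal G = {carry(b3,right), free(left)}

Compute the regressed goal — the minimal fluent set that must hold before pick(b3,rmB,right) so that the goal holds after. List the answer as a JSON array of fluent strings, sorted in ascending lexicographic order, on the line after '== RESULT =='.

Regress:
  G ∩ del = {}  (empty — regression defined)
  G \ add = {carry(b3,right), free(left)} \ {carry(b3,right)} = {free(left)}
  ∪ pre   = {free(left)} ∪ {ball_in(b3,rmB), free(right), robot_in(rmB)}
          = {ball_in(b3,rmB), free(left), free(right), robot_in(rmB)}

== RESULT ==
["ball_in(b3,rmB)", "free(left)", "free(right)", "robot_in(rmB)"]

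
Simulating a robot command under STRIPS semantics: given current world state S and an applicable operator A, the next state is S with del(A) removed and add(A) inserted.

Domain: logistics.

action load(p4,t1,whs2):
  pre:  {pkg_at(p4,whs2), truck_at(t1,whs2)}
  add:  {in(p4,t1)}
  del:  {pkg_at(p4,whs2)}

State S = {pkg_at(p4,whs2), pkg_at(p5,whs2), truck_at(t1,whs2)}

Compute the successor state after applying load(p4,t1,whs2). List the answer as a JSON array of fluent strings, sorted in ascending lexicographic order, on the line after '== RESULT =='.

Progress:
  pre ⊆ S: {pkg_at(p4,whs2), truck_at(t1,whs2)} ⊆ S  — applicable
  S \ del = {pkg_at(p5,whs2), truck_at(t1,whs2)}
  ∪ add   = {in(p4,t1), pkg_at(p5,whs2), truck_at(t1,whs2)}

== RESULT ==
["in(p4,t1)", "pkg_at(p5,whs2)", "truck_at(t1,whs2)"]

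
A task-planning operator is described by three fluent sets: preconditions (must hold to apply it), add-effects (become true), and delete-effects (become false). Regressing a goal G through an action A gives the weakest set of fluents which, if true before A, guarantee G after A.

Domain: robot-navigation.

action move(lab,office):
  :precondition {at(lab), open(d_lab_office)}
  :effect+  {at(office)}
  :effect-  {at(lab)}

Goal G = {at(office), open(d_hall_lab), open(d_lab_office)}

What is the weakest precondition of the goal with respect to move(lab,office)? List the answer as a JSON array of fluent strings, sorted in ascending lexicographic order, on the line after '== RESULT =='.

Compute (G \ add) ∪ pre:
  G ∩ del = {}  (empty — regression defined)
  G \ add = {at(office), open(d_hall_lab), open(d_lab_office)} \ {at(office)} = {open(d_hall_lab), open(d_lab_office)}
  ∪ pre   = {open(d_hall_lab), open(d_lab_office)} ∪ {at(lab), open(d_lab_office)}
          = {at(lab), open(d_hall_lab), open(d_lab_office)}

== RESULT ==
["at(lab)", "open(d_hall_lab)", "open(d_lab_office)"]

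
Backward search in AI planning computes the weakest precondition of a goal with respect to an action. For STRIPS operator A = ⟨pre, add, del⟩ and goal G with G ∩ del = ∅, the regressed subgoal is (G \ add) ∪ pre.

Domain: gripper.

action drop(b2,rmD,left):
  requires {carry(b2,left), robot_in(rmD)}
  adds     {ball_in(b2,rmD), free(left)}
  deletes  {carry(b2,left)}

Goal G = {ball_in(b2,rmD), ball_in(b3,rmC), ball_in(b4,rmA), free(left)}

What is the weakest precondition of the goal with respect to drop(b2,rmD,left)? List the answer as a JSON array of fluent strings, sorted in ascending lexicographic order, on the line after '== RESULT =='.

Regress:
  G ∩ del = {}  (empty — regression defined)
  G \ add = {ball_in(b2,rmD), ball_in(b3,rmC), ball_in(b4,rmA), free(left)} \ {ball_in(b2,rmD), free(left)} = {ball_in(b3,rmC), ball_in(b4,rmA)}
  ∪ pre   = {ball_in(b3,rmC), ball_in(b4,rmA)} ∪ {carry(b2,left), robot_in(rmD)}
          = {ball_in(b3,rmC), ball_in(b4,rmA), carry(b2,left), robot_in(rmD)}

== RESULT ==
["ball_in(b3,rmC)", "ball_in(b4,rmA)", "carry(b2,left)", "robot_in(rmD)"]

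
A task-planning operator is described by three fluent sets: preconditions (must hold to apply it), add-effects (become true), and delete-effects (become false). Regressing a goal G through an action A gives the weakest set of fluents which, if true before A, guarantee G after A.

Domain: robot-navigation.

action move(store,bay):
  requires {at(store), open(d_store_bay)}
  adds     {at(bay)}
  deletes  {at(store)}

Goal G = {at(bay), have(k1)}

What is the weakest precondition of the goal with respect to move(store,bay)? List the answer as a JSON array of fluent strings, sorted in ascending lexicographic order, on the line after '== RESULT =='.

Compute (G \ add) ∪ pre:
  G ∩ del = {}  (empty — regression defined)
  G \ add = {at(bay), have(k1)} \ {at(bay)} = {have(k1)}
  ∪ pre   = {have(k1)} ∪ {at(store), open(d_store_bay)}
          = {at(store), have(k1), open(d_store_bay)}

== RESULT ==
["at(store)", "have(k1)", "open(d_store_bay)"]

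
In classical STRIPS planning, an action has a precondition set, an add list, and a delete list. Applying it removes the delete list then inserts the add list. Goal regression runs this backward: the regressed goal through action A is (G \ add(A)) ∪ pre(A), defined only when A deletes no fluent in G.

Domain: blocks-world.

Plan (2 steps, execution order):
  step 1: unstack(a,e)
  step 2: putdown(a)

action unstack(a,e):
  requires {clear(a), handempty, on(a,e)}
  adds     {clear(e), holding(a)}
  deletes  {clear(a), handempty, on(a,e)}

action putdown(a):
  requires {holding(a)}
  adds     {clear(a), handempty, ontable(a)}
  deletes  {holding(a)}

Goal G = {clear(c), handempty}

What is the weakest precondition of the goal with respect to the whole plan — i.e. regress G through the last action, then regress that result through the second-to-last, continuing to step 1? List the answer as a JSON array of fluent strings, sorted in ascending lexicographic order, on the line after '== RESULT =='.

Regress step by step:
  through step 2 (putdown(a)): drop {handempty}, keep {clear(c)}, require {holding(a)}
    → {clear(c), holding(a)}
  through step 1 (unstack(a,e)): drop {holding(a)}, keep {clear(c)}, require {clear(a), handempty, on(a,e)}
    → {clear(a), clear(c), handempty, on(a,e)}

== RESULT ==
["clear(a)", "clear(c)", "handempty", "on(a,e)"]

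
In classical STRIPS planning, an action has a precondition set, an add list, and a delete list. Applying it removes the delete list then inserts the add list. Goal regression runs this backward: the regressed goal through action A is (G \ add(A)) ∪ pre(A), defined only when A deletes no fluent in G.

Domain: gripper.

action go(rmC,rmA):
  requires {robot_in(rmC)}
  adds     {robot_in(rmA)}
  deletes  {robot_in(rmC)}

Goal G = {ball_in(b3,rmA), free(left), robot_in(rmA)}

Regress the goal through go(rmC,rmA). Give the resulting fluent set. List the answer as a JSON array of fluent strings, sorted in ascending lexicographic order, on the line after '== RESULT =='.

Compute (G \ add) ∪ pre:
  G ∩ del = {}  (empty — regression defined)
  G \ add = {ball_in(b3,rmA), free(left), robot_in(rmA)} \ {robot_in(rmA)} = {ball_in(b3,rmA), free(left)}
  ∪ pre   = {ball_in(b3,rmA), free(left)} ∪ {robot_in(rmC)}
          = {ball_in(b3,rmA), free(left), robot_in(rmC)}

== RESULT ==
["ball_in(b3,rmA)", "free(left)", "robot_in(rmC)"]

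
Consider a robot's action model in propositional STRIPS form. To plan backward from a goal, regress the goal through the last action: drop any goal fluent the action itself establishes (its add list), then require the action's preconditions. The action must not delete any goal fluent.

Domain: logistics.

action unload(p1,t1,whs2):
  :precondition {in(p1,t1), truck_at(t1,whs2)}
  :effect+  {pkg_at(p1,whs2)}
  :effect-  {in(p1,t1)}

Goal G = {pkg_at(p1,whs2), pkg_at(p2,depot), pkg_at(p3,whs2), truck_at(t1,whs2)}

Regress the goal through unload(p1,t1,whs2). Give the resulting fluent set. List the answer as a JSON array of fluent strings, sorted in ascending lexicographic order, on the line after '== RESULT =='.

Regress:
  G ∩ del = {}  (empty — regression defined)
  G \ add = {pkg_at(p1,whs2), pkg_at(p2,depot), pkg_at(p3,whs2), truck_at(t1,whs2)} \ {pkg_at(p1,whs2)} = {pkg_at(p2,depot), pkg_at(p3,whs2), truck_at(t1,whs2)}
  ∪ pre   = {pkg_at(p2,depot), pkg_at(p3,whs2), truck_at(t1,whs2)} ∪ {in(p1,t1), truck_at(t1,whs2)}
          = {in(p1,t1), pkg_at(p2,depot), pkg_at(p3,whs2), truck_at(t1,whs2)}

== RESULT ==
["in(p1,t1)", "pkg_at(p2,depot)", "pkg_at(p3,whs2)", "truck_at(t1,whs2)"]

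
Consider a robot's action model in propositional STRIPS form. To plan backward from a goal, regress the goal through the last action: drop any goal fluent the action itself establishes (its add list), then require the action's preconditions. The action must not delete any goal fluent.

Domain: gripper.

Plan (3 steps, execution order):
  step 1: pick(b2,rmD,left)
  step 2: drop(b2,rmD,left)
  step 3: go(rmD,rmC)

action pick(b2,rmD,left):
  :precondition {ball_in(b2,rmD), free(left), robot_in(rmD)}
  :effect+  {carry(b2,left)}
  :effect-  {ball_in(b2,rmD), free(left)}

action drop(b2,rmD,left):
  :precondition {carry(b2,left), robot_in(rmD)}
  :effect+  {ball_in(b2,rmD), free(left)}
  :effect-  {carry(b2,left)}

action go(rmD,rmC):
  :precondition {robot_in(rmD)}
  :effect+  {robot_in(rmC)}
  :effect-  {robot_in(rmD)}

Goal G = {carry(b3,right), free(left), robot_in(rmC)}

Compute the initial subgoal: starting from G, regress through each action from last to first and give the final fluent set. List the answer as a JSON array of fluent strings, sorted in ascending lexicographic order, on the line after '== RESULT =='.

Regress step by step:
  through step 3 (go(rmD,rmC)): drop {robot_in(rmC)}, keep {carry(b3,right), free(left)}, require {robot_in(rmD)}
    → {carry(b3,right), free(left), robot_in(rmD)}
  through step 2 (drop(b2,rmD,left)): drop {free(left)}, keep {carry(b3,right), robot_in(rmD)}, require {carry(b2,left), robot_in(rmD)}
    → {carry(b2,left), carry(b3,right), robot_in(rmD)}
  through step 1 (pick(b2,rmD,left)): drop {carry(b2,left)}, keep {carry(b3,right), robot_in(rmD)}, require {ball_in(b2,rmD), free(left), robot_in(rmD)}
    → {ball_in(b2,rmD), carry(b3,right), free(left), robot_in(rmD)}

== RESULT ==
["ball_in(b2,rmD)", "carry(b3,right)", "free(left)", "robot_in(rmD)"]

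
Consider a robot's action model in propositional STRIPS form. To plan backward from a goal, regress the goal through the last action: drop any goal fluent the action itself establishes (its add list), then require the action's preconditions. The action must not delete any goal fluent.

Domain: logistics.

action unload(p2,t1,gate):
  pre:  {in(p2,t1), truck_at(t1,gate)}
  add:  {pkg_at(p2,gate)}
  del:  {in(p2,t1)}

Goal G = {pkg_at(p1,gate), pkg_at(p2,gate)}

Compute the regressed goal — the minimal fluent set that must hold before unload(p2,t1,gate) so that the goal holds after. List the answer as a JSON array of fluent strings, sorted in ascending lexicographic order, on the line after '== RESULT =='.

Compute (G \ add) ∪ pre:
  G ∩ del = {}  (empty — regression defined)
  G \ add = {pkg_at(p1,gate), pkg_at(p2,gate)} \ {pkg_at(p2,gate)} = {pkg_at(p1,gate)}
  ∪ pre   = {pkg_at(p1,gate)} ∪ {in(p2,t1), truck_at(t1,gate)}
          = {in(p2,t1), pkg_at(p1,gate), truck_at(t1,gate)}

== RESULT ==
["in(p2,t1)", "pkg_at(p1,gate)", "truck_at(t1,gate)"]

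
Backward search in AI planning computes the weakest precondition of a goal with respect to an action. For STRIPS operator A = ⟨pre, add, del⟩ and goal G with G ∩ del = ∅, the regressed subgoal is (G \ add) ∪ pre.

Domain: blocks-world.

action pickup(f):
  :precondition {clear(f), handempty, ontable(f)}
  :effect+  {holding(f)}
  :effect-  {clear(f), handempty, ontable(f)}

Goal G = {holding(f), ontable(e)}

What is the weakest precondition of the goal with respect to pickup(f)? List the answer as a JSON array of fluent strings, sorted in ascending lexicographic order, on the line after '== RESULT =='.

Compute (G \ add) ∪ pre:
  G ∩ del = {}  (empty — regression defined)
  G \ add = {holding(f), ontable(e)} \ {holding(f)} = {ontable(e)}
  ∪ pre   = {ontable(e)} ∪ {clear(f), handempty, ontable(f)}
          = {clear(f), handempty, ontable(e), ontable(f)}

== RESULT ==
["clear(f)", "handempty", "ontable(e)", "ontable(f)"]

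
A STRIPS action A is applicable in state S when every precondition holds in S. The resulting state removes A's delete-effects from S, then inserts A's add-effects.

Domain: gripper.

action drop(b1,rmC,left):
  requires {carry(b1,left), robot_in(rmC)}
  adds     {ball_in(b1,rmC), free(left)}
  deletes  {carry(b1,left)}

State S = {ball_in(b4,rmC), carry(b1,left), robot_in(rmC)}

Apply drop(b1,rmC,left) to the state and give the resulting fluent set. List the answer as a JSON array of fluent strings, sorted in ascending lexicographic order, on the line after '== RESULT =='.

Progress:
  pre ⊆ S: {carry(b1,left), robot_in(rmC)} ⊆ S  — applicable
  S \ del = {ball_in(b4,rmC), robot_in(rmC)}
  ∪ add   = {ball_in(b1,rmC), ball_in(b4,rmC), free(left), robot_in(rmC)}

== RESULT ==
["ball_in(b1,rmC)", "ball_in(b4,rmC)", "free(left)", "robot_in(rmC)"]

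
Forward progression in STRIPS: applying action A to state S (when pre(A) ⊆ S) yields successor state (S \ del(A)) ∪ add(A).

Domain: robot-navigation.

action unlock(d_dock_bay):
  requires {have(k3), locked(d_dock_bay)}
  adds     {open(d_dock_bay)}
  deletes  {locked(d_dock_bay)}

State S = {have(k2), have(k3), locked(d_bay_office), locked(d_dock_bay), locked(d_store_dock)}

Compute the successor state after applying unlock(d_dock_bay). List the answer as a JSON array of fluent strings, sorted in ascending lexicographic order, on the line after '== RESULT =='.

Compute (S \ del) ∪ add:
  pre ⊆ S: {have(k3), locked(d_dock_bay)} ⊆ S  — applicable
  S \ del = {have(k2), have(k3), locked(d_bay_office), locked(d_store_dock)}
  ∪ add   = {have(k2), have(k3), locked(d_bay_office), locked(d_store_dock), open(d_dock_bay)}

== RESULT ==
["have(k2)", "have(k3)", "locked(d_bay_office)", "locked(d_store_dock)", "open(d_dock_bay)"]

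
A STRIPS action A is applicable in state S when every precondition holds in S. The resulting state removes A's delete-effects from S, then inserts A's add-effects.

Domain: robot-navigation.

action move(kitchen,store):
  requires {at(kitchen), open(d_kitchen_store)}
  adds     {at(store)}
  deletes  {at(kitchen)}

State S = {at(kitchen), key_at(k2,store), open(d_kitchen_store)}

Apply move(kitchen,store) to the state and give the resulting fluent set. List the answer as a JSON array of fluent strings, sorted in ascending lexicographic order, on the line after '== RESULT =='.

Compute (S \ del) ∪ add:
  pre ⊆ S: {at(kitchen), open(d_kitchen_store)} ⊆ S  — applicable
  S \ del = {key_at(k2,store), open(d_kitchen_store)}
  ∪ add   = {at(store), key_at(k2,store), open(d_kitchen_store)}

== RESULT ==
["at(store)", "key_at(k2,store)", "open(d_kitchen_store)"]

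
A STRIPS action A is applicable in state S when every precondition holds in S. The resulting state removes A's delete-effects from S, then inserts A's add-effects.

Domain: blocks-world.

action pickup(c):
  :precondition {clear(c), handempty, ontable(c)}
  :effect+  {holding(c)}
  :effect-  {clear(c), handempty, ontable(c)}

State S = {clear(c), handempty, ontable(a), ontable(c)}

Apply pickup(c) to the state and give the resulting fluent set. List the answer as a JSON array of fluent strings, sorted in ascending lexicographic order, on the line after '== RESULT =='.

Progress:
  pre ⊆ S: {clear(c), handempty, ontable(c)} ⊆ S  — applicable
  S \ del = {ontable(a)}
  ∪ add   = {holding(c), ontable(a)}

== RESULT ==
["holding(c)", "ontable(a)"]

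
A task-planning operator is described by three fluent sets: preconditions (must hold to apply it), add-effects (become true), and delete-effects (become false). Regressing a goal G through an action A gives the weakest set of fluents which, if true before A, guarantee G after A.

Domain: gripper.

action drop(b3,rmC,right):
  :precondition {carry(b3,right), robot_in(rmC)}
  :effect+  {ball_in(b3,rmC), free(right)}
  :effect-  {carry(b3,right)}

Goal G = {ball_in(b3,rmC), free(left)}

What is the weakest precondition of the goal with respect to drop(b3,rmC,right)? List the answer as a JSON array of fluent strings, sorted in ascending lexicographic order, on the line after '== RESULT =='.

Compute (G \ add) ∪ pre:
  G ∩ del = {}  (empty — regression defined)
  G \ add = {ball_in(b3,rmC), free(left)} \ {ball_in(b3,rmC), free(right)} = {free(left)}
  ∪ pre   = {free(left)} ∪ {carry(b3,right), robot_in(rmC)}
          = {carry(b3,right), free(left), robot_in(rmC)}

== RESULT ==
["carry(b3,right)", "free(left)", "robot_in(rmC)"]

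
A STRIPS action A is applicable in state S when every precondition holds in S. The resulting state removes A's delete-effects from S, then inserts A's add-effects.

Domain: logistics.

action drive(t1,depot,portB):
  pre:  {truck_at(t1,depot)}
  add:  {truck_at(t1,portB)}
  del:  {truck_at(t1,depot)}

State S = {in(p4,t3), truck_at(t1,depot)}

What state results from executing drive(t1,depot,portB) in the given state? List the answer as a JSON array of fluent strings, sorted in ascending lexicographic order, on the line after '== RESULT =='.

Compute (S \ del) ∪ add:
  pre ⊆ S: {truck_at(t1,depot)} ⊆ S  — applicable
  S \ del = {in(p4,t3)}
  ∪ add   = {in(p4,t3), truck_at(t1,portB)}

== RESULT ==
["in(p4,t3)", "truck_at(t1,portB)"]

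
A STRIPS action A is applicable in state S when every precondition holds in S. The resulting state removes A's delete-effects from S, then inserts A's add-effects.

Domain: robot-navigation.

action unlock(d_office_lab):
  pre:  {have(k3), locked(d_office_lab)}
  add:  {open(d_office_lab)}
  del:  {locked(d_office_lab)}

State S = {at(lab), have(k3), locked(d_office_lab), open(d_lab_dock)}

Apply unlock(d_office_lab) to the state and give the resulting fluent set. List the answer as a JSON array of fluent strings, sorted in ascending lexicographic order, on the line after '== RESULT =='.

Progress:
  pre ⊆ S: {have(k3), locked(d_office_lab)} ⊆ S  — applicable
  S \ del = {at(lab), have(k3), open(d_lab_dock)}
  ∪ add   = {at(lab), have(k3), open(d_lab_dock), open(d_office_lab)}

== RESULT ==
["at(lab)", "have(k3)", "open(d_lab_dock)", "open(d_office_lab)"]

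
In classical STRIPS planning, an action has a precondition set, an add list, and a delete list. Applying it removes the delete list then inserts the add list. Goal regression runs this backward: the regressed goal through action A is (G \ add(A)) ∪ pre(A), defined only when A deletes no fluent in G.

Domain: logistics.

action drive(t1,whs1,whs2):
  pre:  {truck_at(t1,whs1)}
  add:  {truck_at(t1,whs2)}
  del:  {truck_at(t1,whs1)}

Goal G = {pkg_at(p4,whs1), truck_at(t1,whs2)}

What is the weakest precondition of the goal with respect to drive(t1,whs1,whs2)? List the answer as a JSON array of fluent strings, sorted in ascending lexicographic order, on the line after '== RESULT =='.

Compute (G \ add) ∪ pre:
  G ∩ del = {}  (empty — regression defined)
  G \ add = {pkg_at(p4,whs1), truck_at(t1,whs2)} \ {truck_at(t1,whs2)} = {pkg_at(p4,whs1)}
  ∪ pre   = {pkg_at(p4,whs1)} ∪ {truck_at(t1,whs1)}
          = {pkg_at(p4,whs1), truck_at(t1,whs1)}

== RESULT ==
["pkg_at(p4,whs1)", "truck_at(t1,whs1)"]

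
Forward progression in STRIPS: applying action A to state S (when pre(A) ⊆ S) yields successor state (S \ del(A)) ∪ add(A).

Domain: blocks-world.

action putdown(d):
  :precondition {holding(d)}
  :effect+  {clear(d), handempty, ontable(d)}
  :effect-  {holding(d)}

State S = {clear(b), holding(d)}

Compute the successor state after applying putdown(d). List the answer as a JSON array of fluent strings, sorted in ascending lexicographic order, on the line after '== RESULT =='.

Progress:
  pre ⊆ S: {holding(d)} ⊆ S  — applicable
  S \ del = {clear(b)}
  ∪ add   = {clear(b), clear(d), handempty, ontable(d)}

== RESULT ==
["clear(b)", "clear(d)", "handempty", "ontable(d)"]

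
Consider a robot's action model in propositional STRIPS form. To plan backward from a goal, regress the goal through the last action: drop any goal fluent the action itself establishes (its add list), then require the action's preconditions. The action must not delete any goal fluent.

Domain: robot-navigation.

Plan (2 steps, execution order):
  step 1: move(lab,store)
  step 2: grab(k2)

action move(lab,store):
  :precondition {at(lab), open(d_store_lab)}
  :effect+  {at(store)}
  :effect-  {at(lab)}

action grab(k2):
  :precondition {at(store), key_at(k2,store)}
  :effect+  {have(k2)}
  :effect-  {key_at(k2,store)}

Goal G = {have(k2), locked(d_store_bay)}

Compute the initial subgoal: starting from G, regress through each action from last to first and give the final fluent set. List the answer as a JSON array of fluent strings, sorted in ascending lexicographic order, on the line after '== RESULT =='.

Regress step by step:
  through step 2 (grab(k2)): drop {have(k2)}, keep {locked(d_store_bay)}, require {at(store), key_at(k2,store)}
    → {at(store), key_at(k2,store), locked(d_store_bay)}
  through step 1 (move(lab,store)): drop {at(store)}, keep {key_at(k2,store), locked(d_store_bay)}, require {at(lab), open(d_store_lab)}
    → {at(lab), key_at(k2,store), locked(d_store_bay), open(d_store_lab)}

== RESULT ==
["at(lab)", "key_at(k2,store)", "locked(d_store_bay)", "open(d_store_lab)"]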